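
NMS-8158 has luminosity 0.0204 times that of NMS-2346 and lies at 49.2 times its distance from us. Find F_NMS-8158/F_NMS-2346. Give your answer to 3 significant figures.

F = L/(4πd²), so F_NMS-8158/F_NMS-2346 = (L_NMS-8158/L_NMS-2346) / (d_NMS-8158/d_NMS-2346)²
= 0.0204 / (49.2)² = 0.0204 / 2421 = 8.428×10^-6.

8.43×10^-6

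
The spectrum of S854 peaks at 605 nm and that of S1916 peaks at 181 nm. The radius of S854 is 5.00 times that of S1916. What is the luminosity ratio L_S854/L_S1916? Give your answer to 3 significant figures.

Wien's law gives T ∝ 1/λ_max, so T_S854/T_S1916 = λ_S1916/λ_S854 = 181/605 = 0.2992.
Then L ∝ R²T⁴ gives L_S854/L_S1916 = (5.00)² × (0.2992)⁴ = 25.00 × 0.008011 = 0.2003.

0.200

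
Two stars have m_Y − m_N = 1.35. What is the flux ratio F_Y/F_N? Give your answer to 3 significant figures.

0.288

F_Y/F_N = 10^(−(m_Y − m_N)/2.5) = 10^(-1.35/2.5) = 10^-0.540 = 0.2884.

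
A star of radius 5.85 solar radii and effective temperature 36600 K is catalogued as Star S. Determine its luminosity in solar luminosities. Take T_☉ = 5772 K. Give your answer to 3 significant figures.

L/L_☉ = (R/R_☉)² (T/T_☉)⁴ = (5.85)² × (36600/5772)⁴
       = 34.22 × (6.341)⁴ = 34.22 × 1617 = 5.533×10^4.

5.53×10^4 solar luminosities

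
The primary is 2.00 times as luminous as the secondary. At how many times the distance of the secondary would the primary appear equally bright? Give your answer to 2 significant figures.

Equal flux requires L_p/d_p² = L_s/d_s², so d_p/d_s = √(L_p/L_s)
= √(2.00) = 1.414.

1.4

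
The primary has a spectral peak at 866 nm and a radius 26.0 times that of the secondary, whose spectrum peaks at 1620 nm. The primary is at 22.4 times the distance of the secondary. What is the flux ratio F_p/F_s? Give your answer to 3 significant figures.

16.5

Wien's law: T_p/T_s = λ_s/λ_p = 1620/866 = 1.871.
L_p/L_s = (R_p/R_s)²(T_p/T_s)⁴ = (26.0)²(1.871)⁴ = 8278.
F_p/F_s = (L_p/L_s)/(d_p/d_s)² = 8278/(22.4)² = 16.50.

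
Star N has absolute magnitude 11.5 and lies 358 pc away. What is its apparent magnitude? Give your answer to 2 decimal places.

19.27

m = M + 5 log₁₀(d/10 pc) = 11.5 + 5 log₁₀(358/10)
  = 11.5 + 5 × 1.554 = 11.5 + 7.77 = 19.27.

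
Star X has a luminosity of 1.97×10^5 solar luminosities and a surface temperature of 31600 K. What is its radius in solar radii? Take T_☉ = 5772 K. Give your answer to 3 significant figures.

R/R_☉ = √(L/L_☉) / (T/T_☉)² = √(1.97×10^5) / (5.475)²
       = 443.8 / 29.97 = 14.81.

14.8 solar radii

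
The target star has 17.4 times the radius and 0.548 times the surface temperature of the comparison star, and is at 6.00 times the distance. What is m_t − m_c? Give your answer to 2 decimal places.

L_t/L_c = (17.4)²(0.548)⁴ = 27.30.
F_t/F_c = (L_t/L_c)/(d_t/d_c)² = 27.30/36.00 = 0.7584.
m_t − m_c = −2.5 log₁₀(0.7584) = 0.30.

0.30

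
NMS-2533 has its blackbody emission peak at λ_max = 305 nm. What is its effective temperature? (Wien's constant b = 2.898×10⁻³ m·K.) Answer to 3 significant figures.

T = b/λ_max = 2.898×10⁻³ / (305×10⁻⁹) = 9502 K.

9.50×10^3 K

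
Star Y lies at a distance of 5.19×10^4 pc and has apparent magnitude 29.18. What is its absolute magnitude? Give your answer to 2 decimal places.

10.60

M = m − 5 log₁₀(d/10 pc) = 29.18 − 5 log₁₀(5.19×10^4/10)
  = 29.18 − 5 × 3.715 = 29.18 − 18.58 = 10.60.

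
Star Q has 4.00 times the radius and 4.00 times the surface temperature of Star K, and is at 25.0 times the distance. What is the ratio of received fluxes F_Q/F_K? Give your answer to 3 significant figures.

L_Q/L_K = (R_Q/R_K)²(T_Q/T_K)⁴ = (4.00)² × (4.00)⁴ = 4096.
F_Q/F_K = (L_Q/L_K)/(d_Q/d_K)² = 4096 / (25.0)² = 6.554.

6.55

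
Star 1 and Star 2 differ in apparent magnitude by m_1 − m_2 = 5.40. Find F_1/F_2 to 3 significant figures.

F_1/F_2 = 10^(−(m_1 − m_2)/2.5) = 10^(-5.40/2.5) = 10^-2.160 = 0.006918.

0.00692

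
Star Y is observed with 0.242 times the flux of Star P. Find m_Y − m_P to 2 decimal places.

m_Y − m_P = −2.5 log₁₀(F_Y/F_P) = −2.5 log₁₀(0.242) = −2.5 × (-0.616) = 1.540.

1.54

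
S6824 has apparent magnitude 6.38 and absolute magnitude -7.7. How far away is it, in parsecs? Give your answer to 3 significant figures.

6.55×10^3 pc

m − M = 5 log₁₀(d/10 pc)
6.38 − (-7.7) = 14.08 = 5 log₁₀(d/10)
d = 10 × 10^(14.08/5) = 10 × 10^2.816 = 6546 pc.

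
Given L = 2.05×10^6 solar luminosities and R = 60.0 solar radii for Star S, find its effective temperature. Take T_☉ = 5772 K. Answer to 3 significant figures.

2.82×10^4 K

T/T_☉ = (L/L_☉)^(1/4) / (R/R_☉)^(1/2)
T = 5772 × (2.05×10^6)^(1/4) / √(60.0) = 5772 × 37.84 / 7.746 = 2.820×10^4 K.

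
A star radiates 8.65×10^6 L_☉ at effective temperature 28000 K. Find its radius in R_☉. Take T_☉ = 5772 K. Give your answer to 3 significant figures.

R/R_☉ = √(L/L_☉) / (T/T_☉)² = √(8.65×10^6) / (4.851)²
       = 2941 / 23.53 = 125.0.

125 R_☉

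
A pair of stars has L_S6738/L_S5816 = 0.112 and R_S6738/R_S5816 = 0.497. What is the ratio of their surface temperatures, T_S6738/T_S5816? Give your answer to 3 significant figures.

0.821

L ∝ R²T⁴ gives T ∝ (L/R²)^(1/4), so
T_S6738/T_S5816 = (0.112 / 0.497²)^(1/4) = (0.4534)^(1/4) = 0.8206.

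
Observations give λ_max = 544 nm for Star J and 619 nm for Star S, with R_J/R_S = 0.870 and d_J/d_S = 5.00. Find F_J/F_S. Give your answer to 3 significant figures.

Wien's law: T_J/T_S = λ_S/λ_J = 619/544 = 1.138.
L_J/L_S = (R_J/R_S)²(T_J/T_S)⁴ = (0.870)²(1.138)⁴ = 1.269.
F_J/F_S = (L_J/L_S)/(d_J/d_S)² = 1.269/(5.00)² = 0.05075.

0.0508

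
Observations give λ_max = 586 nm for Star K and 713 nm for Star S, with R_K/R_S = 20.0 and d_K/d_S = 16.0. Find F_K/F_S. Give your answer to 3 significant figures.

3.42

Wien's law: T_K/T_S = λ_S/λ_K = 713/586 = 1.217.
L_K/L_S = (R_K/R_S)²(T_K/T_S)⁴ = (20.0)²(1.217)⁴ = 876.7.
F_K/F_S = (L_K/L_S)/(d_K/d_S)² = 876.7/(16.0)² = 3.424.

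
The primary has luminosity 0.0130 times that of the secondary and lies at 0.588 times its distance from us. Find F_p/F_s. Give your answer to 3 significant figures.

F = L/(4πd²), so F_p/F_s = (L_p/L_s) / (d_p/d_s)²
= 0.0130 / (0.588)² = 0.0130 / 0.3457 = 0.03760.

0.0376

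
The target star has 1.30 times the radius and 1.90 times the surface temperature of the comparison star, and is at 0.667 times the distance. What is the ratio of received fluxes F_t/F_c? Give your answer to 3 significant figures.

49.5

L_t/L_c = (R_t/R_c)²(T_t/T_c)⁴ = (1.30)² × (1.90)⁴ = 22.02.
F_t/F_c = (L_t/L_c)/(d_t/d_c)² = 22.02 / (0.667)² = 49.51.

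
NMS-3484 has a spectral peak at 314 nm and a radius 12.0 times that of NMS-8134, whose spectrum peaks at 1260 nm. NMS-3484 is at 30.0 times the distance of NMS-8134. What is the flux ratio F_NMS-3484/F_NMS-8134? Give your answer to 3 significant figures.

41.5

Wien's law: T_NMS-3484/T_NMS-8134 = λ_NMS-8134/λ_NMS-3484 = 1260/314 = 4.013.
L_NMS-3484/L_NMS-8134 = (R_NMS-3484/R_NMS-8134)²(T_NMS-3484/T_NMS-8134)⁴ = (12.0)²(4.013)⁴ = 3.734×10^4.
F_NMS-3484/F_NMS-8134 = (L_NMS-3484/L_NMS-8134)/(d_NMS-3484/d_NMS-8134)² = 3.734×10^4/(30.0)² = 41.48.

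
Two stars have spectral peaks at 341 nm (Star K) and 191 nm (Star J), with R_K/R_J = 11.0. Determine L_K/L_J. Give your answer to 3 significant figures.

11.9

Wien's law gives T ∝ 1/λ_max, so T_K/T_J = λ_J/λ_K = 191/341 = 0.5601.
Then L ∝ R²T⁴ gives L_K/L_J = (11.0)² × (0.5601)⁴ = 121.0 × 0.09843 = 11.91.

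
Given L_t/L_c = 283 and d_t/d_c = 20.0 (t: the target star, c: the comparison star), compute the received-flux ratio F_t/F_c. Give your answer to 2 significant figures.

F = L/(4πd²), so F_t/F_c = (L_t/L_c) / (d_t/d_c)²
= 283 / (20.0)² = 283 / 400.0 = 0.7075.

0.71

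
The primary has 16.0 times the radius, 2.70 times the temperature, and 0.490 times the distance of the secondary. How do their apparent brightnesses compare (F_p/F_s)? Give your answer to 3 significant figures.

L_p/L_s = (R_p/R_s)²(T_p/T_s)⁴ = (16.0)² × (2.70)⁴ = 1.360×10^4.
F_p/F_s = (L_p/L_s)/(d_p/d_s)² = 1.360×10^4 / (0.490)² = 5.666×10^4.

5.67×10^4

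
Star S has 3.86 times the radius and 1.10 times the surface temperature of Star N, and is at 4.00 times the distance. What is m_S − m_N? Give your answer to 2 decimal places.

L_S/L_N = (3.86)²(1.10)⁴ = 21.81.
F_S/F_N = (L_S/L_N)/(d_S/d_N)² = 21.81/16.00 = 1.363.
m_S − m_N = −2.5 log₁₀(1.363) = -0.34.

-0.34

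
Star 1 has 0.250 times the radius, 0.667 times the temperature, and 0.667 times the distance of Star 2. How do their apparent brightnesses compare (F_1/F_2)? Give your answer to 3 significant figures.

L_1/L_2 = (R_1/R_2)²(T_1/T_2)⁴ = (0.250)² × (0.667)⁴ = 0.01237.
F_1/F_2 = (L_1/L_2)/(d_1/d_2)² = 0.01237 / (0.667)² = 0.02781.

0.0278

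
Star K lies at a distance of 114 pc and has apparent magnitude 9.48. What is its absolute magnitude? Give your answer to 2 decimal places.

M = m − 5 log₁₀(d/10 pc) = 9.48 − 5 log₁₀(114/10)
  = 9.48 − 5 × 1.057 = 9.48 − 5.28 = 4.20.

4.20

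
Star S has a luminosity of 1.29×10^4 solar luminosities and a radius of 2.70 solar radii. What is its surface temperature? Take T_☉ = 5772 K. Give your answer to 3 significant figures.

3.74×10^4 K

T/T_☉ = (L/L_☉)^(1/4) / (R/R_☉)^(1/2)
T = 5772 × (1.29×10^4)^(1/4) / √(2.70) = 5772 × 10.66 / 1.643 = 3.744×10^4 K.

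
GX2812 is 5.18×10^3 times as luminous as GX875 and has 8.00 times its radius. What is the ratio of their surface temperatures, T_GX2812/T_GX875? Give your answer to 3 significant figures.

3.00

L ∝ R²T⁴ gives T ∝ (L/R²)^(1/4), so
T_GX2812/T_GX875 = (5.18×10^3 / 8.00²)^(1/4) = (80.94)^(1/4) = 2.999.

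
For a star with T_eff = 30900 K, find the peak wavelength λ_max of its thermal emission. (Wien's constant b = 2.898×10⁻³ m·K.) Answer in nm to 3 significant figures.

93.8 nm

λ_max = b/T = 2.898×10⁻³ / 30900 = 9.38×10^-8 m = 93.79 nm.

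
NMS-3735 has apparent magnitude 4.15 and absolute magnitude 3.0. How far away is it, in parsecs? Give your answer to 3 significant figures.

17.0 pc

m − M = 5 log₁₀(d/10 pc)
4.15 − (3.0) = 1.15 = 5 log₁₀(d/10)
d = 10 × 10^(1.15/5) = 10 × 10^0.230 = 16.98 pc.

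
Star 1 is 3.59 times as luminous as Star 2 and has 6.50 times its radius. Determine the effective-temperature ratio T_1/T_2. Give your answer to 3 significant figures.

L ∝ R²T⁴ gives T ∝ (L/R²)^(1/4), so
T_1/T_2 = (3.59 / 6.50²)^(1/4) = (0.08497)^(1/4) = 0.5399.

0.540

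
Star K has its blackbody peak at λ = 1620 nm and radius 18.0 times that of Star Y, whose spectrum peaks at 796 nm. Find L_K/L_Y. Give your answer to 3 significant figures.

18.9

Wien's law gives T ∝ 1/λ_max, so T_K/T_Y = λ_Y/λ_K = 796/1620 = 0.4914.
Then L ∝ R²T⁴ gives L_K/L_Y = (18.0)² × (0.4914)⁴ = 324.0 × 0.05829 = 18.89.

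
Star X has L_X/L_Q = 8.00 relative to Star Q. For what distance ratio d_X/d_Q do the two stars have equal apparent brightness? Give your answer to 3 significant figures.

Equal flux requires L_X/d_X² = L_Q/d_Q², so d_X/d_Q = √(L_X/L_Q)
= √(8.00) = 2.828.

2.83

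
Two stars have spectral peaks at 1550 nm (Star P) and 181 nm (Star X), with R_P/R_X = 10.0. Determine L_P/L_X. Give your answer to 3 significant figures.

0.0186

Wien's law gives T ∝ 1/λ_max, so T_P/T_X = λ_X/λ_P = 181/1550 = 0.1168.
Then L ∝ R²T⁴ gives L_P/L_X = (10.0)² × (0.1168)⁴ = 100.0 × 1.859×10^-4 = 0.01859.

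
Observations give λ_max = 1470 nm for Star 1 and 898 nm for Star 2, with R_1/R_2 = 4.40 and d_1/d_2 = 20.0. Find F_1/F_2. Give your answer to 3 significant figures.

Wien's law: T_1/T_2 = λ_2/λ_1 = 898/1470 = 0.6109.
L_1/L_2 = (R_1/R_2)²(T_1/T_2)⁴ = (4.40)²(0.6109)⁴ = 2.696.
F_1/F_2 = (L_1/L_2)/(d_1/d_2)² = 2.696/(20.0)² = 0.006740.

0.00674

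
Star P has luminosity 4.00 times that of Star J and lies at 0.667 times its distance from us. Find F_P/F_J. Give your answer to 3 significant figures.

F = L/(4πd²), so F_P/F_J = (L_P/L_J) / (d_P/d_J)²
= 4.00 / (0.667)² = 4.00 / 0.4449 = 8.991.

8.99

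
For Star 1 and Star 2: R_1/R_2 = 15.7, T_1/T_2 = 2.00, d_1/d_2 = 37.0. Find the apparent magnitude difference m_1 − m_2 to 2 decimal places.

L_1/L_2 = (15.7)²(2.00)⁴ = 3944.
F_1/F_2 = (L_1/L_2)/(d_1/d_2)² = 3944/1369 = 2.881.
m_1 − m_2 = −2.5 log₁₀(2.881) = -1.15.

-1.15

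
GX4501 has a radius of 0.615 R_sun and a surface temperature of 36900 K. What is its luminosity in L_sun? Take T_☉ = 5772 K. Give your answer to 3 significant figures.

L/L_☉ = (R/R_☉)² (T/T_☉)⁴ = (0.615)² × (36900/5772)⁴
       = 0.3782 × (6.393)⁴ = 0.3782 × 1670 = 631.8.

632 L_sun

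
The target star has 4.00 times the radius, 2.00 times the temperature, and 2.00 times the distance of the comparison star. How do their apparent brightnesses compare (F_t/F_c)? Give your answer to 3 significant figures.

64.0

L_t/L_c = (R_t/R_c)²(T_t/T_c)⁴ = (4.00)² × (2.00)⁴ = 256.0.
F_t/F_c = (L_t/L_c)/(d_t/d_c)² = 256.0 / (2.00)² = 64.00.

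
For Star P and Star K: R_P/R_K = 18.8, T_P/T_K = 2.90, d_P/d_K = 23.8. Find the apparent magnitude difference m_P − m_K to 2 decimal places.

-4.11

L_P/L_K = (18.8)²(2.90)⁴ = 2.500×10^4.
F_P/F_K = (L_P/L_K)/(d_P/d_K)² = 2.500×10^4/566.4 = 44.13.
m_P − m_K = −2.5 log₁₀(44.13) = -4.11.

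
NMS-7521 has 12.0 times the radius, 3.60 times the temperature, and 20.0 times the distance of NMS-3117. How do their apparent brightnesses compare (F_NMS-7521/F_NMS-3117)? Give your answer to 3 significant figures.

L_NMS-7521/L_NMS-3117 = (R_NMS-7521/R_NMS-3117)²(T_NMS-7521/T_NMS-3117)⁴ = (12.0)² × (3.60)⁴ = 2.419×10^4.
F_NMS-7521/F_NMS-3117 = (L_NMS-7521/L_NMS-3117)/(d_NMS-7521/d_NMS-3117)² = 2.419×10^4 / (20.0)² = 60.47.

60.5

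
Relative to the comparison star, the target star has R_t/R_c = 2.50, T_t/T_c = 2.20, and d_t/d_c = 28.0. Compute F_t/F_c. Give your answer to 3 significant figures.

L_t/L_c = (R_t/R_c)²(T_t/T_c)⁴ = (2.50)² × (2.20)⁴ = 146.4.
F_t/F_c = (L_t/L_c)/(d_t/d_c)² = 146.4 / (28.0)² = 0.1867.

0.187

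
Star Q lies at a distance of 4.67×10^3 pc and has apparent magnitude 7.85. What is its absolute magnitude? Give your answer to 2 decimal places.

M = m − 5 log₁₀(d/10 pc) = 7.85 − 5 log₁₀(4.67×10^3/10)
  = 7.85 − 5 × 2.669 = 7.85 − 13.35 = -5.50.

-5.50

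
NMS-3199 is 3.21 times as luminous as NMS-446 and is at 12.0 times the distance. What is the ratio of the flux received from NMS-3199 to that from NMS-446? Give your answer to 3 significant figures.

F = L/(4πd²), so F_NMS-3199/F_NMS-446 = (L_NMS-3199/L_NMS-446) / (d_NMS-3199/d_NMS-446)²
= 3.21 / (12.0)² = 3.21 / 144.0 = 0.02229.

0.0223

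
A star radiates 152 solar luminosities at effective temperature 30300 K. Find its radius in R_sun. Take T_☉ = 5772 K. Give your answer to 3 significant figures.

0.447 R_sun

R/R_☉ = √(L/L_☉) / (T/T_☉)² = √(152) / (5.249)²
       = 12.33 / 27.56 = 0.4474.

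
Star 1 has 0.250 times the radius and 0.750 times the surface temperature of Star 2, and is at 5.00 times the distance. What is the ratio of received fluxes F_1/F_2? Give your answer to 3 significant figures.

7.91×10^-4

L_1/L_2 = (R_1/R_2)²(T_1/T_2)⁴ = (0.250)² × (0.750)⁴ = 0.01978.
F_1/F_2 = (L_1/L_2)/(d_1/d_2)² = 0.01978 / (5.00)² = 7.910×10^-4.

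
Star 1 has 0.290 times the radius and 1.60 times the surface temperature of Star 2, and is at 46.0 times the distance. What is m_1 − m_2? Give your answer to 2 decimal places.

L_1/L_2 = (0.290)²(1.60)⁴ = 0.5512.
F_1/F_2 = (L_1/L_2)/(d_1/d_2)² = 0.5512/2116 = 2.605×10^-4.
m_1 − m_2 = −2.5 log₁₀(2.605×10^-4) = 8.96.

8.96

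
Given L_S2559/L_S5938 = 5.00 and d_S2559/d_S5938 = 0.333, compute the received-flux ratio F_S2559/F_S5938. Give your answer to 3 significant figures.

F = L/(4πd²), so F_S2559/F_S5938 = (L_S2559/L_S5938) / (d_S2559/d_S5938)²
= 5.00 / (0.333)² = 5.00 / 0.1109 = 45.09.

45.1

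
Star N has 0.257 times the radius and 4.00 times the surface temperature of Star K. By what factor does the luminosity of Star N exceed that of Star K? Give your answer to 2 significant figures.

17

From the Stefan–Boltzmann law, L ∝ R²T⁴, so
L_N/L_K = (R_N/R_K)² (T_N/T_K)⁴ = (0.257)² × (4.00)⁴ = 0.06605 × 256.0 = 16.91.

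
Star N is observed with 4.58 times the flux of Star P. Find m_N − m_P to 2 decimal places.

m_N − m_P = −2.5 log₁₀(F_N/F_P) = −2.5 log₁₀(4.58) = −2.5 × (0.661) = -1.652.

-1.65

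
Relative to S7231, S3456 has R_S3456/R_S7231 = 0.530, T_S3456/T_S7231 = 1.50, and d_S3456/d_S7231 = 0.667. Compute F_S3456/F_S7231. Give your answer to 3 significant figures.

L_S3456/L_S7231 = (R_S3456/R_S7231)²(T_S3456/T_S7231)⁴ = (0.530)² × (1.50)⁴ = 1.422.
F_S3456/F_S7231 = (L_S3456/L_S7231)/(d_S3456/d_S7231)² = 1.422 / (0.667)² = 3.196.

3.20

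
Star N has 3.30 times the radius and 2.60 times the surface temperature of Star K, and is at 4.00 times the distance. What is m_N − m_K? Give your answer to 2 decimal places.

L_N/L_K = (3.30)²(2.60)⁴ = 497.6.
F_N/F_K = (L_N/L_K)/(d_N/d_K)² = 497.6/16.00 = 31.10.
m_N − m_K = −2.5 log₁₀(31.10) = -3.73.

-3.73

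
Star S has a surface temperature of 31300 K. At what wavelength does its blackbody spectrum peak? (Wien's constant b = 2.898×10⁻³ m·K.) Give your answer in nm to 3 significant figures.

92.6 nm

λ_max = b/T = 2.898×10⁻³ / 31300 = 9.26×10^-8 m = 92.59 nm.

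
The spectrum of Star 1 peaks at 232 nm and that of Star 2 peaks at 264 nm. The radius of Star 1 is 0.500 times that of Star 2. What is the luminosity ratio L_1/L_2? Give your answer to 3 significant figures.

Wien's law gives T ∝ 1/λ_max, so T_1/T_2 = λ_2/λ_1 = 264/232 = 1.138.
Then L ∝ R²T⁴ gives L_1/L_2 = (0.500)² × (1.138)⁴ = 0.2500 × 1.677 = 0.4192.

0.419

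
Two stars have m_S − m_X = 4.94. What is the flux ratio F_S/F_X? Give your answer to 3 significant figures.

F_S/F_X = 10^(−(m_S − m_X)/2.5) = 10^(-4.94/2.5) = 10^-1.976 = 0.01057.

0.0106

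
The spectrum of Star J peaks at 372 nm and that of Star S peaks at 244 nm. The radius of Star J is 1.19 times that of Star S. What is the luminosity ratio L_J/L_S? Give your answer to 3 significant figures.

0.262

Wien's law gives T ∝ 1/λ_max, so T_J/T_S = λ_S/λ_J = 244/372 = 0.6559.
Then L ∝ R²T⁴ gives L_J/L_S = (1.19)² × (0.6559)⁴ = 1.416 × 0.1851 = 0.2621.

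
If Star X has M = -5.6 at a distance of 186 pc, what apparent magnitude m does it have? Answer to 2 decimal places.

0.75

m = M + 5 log₁₀(d/10 pc) = -5.6 + 5 log₁₀(186/10)
  = -5.6 + 5 × 1.270 = -5.6 + 6.35 = 0.75.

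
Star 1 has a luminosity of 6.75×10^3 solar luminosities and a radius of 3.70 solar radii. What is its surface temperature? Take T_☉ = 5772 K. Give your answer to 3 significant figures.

2.72×10^4 K

T/T_☉ = (L/L_☉)^(1/4) / (R/R_☉)^(1/2)
T = 5772 × (6.75×10^3)^(1/4) / √(3.70) = 5772 × 9.064 / 1.924 = 2.720×10^4 K.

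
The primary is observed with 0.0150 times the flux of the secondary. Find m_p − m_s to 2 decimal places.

m_p − m_s = −2.5 log₁₀(F_p/F_s) = −2.5 log₁₀(0.0150) = −2.5 × (-1.824) = 4.560.

4.56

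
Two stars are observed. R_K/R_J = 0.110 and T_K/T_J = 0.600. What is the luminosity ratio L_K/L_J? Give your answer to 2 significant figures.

0.0016

From the Stefan–Boltzmann law, L ∝ R²T⁴, so
L_K/L_J = (R_K/R_J)² (T_K/T_J)⁴ = (0.110)² × (0.600)⁴ = 0.01210 × 0.1296 = 0.001568.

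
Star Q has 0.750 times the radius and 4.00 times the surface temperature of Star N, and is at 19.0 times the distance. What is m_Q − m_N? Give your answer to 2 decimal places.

L_Q/L_N = (0.750)²(4.00)⁴ = 144.0.
F_Q/F_N = (L_Q/L_N)/(d_Q/d_N)² = 144.0/361.0 = 0.3989.
m_Q − m_N = −2.5 log₁₀(0.3989) = 1.00.

1.00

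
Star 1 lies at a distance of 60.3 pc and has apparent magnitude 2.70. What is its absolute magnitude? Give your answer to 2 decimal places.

-1.20

M = m − 5 log₁₀(d/10 pc) = 2.70 − 5 log₁₀(60.3/10)
  = 2.70 − 5 × 0.780 = 2.70 − 3.90 = -1.20.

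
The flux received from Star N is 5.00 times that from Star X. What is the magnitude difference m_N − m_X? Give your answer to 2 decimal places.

-1.75

m_N − m_X = −2.5 log₁₀(F_N/F_X) = −2.5 log₁₀(5.00) = −2.5 × (0.699) = -1.747.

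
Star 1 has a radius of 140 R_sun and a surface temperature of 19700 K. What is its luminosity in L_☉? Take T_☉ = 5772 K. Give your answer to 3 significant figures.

2.66×10^6 L_☉

L/L_☉ = (R/R_☉)² (T/T_☉)⁴ = (140)² × (19700/5772)⁴
       = 1.960×10^4 × (3.413)⁴ = 1.960×10^4 × 135.7 = 2.660×10^6.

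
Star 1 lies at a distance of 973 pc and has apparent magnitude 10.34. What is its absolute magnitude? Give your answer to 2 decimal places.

M = m − 5 log₁₀(d/10 pc) = 10.34 − 5 log₁₀(973/10)
  = 10.34 − 5 × 1.988 = 10.34 − 9.94 = 0.40.

0.40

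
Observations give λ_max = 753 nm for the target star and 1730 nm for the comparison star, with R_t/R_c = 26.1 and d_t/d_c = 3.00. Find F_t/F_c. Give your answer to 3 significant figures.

2.11×10^3

Wien's law: T_t/T_c = λ_c/λ_t = 1730/753 = 2.297.
L_t/L_c = (R_t/R_c)²(T_t/T_c)⁴ = (26.1)²(2.297)⁴ = 1.898×10^4.
F_t/F_c = (L_t/L_c)/(d_t/d_c)² = 1.898×10^4/(3.00)² = 2109.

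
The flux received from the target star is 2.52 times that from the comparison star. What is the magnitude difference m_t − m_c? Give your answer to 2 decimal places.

-1.00

m_t − m_c = −2.5 log₁₀(F_t/F_c) = −2.5 log₁₀(2.52) = −2.5 × (0.401) = -1.004.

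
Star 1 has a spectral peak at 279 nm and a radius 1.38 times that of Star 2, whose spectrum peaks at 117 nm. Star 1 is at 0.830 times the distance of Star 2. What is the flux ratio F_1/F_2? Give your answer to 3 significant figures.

Wien's law: T_1/T_2 = λ_2/λ_1 = 117/279 = 0.4194.
L_1/L_2 = (R_1/R_2)²(T_1/T_2)⁴ = (1.38)²(0.4194)⁴ = 0.05890.
F_1/F_2 = (L_1/L_2)/(d_1/d_2)² = 0.05890/(0.830)² = 0.08549.

0.0855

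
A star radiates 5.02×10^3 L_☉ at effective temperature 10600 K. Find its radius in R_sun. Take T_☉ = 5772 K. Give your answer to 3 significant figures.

21.0 R_sun

R/R_☉ = √(L/L_☉) / (T/T_☉)² = √(5.02×10^3) / (1.836)²
       = 70.85 / 3.373 = 21.01.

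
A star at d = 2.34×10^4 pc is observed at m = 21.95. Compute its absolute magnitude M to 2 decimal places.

M = m − 5 log₁₀(d/10 pc) = 21.95 − 5 log₁₀(2.34×10^4/10)
  = 21.95 − 5 × 3.369 = 21.95 − 16.85 = 5.10.

5.10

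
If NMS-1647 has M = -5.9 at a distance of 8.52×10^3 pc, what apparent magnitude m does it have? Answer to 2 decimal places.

m = M + 5 log₁₀(d/10 pc) = -5.9 + 5 log₁₀(8.52×10^3/10)
  = -5.9 + 5 × 2.930 = -5.9 + 14.65 = 8.75.

8.75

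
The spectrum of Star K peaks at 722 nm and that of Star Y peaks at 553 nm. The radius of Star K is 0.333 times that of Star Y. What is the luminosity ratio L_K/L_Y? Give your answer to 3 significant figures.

0.0382

Wien's law gives T ∝ 1/λ_max, so T_K/T_Y = λ_Y/λ_K = 553/722 = 0.7659.
Then L ∝ R²T⁴ gives L_K/L_Y = (0.333)² × (0.7659)⁴ = 0.1109 × 0.3442 = 0.03816.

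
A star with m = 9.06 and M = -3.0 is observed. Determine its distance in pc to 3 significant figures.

m − M = 5 log₁₀(d/10 pc)
9.06 − (-3.0) = 12.06 = 5 log₁₀(d/10)
d = 10 × 10^(12.06/5) = 10 × 10^2.412 = 2582 pc.

2.58×10^3 pc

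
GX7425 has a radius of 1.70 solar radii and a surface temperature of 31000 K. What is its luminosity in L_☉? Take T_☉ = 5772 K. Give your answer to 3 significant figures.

2.40×10^3 L_☉

L/L_☉ = (R/R_☉)² (T/T_☉)⁴ = (1.70)² × (31000/5772)⁴
       = 2.890 × (5.371)⁴ = 2.890 × 832.0 = 2405.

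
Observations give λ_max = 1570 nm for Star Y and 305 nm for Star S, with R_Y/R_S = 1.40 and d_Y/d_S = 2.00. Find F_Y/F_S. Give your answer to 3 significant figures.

6.98×10^-4

Wien's law: T_Y/T_S = λ_S/λ_Y = 305/1570 = 0.1943.
L_Y/L_S = (R_Y/R_S)²(T_Y/T_S)⁴ = (1.40)²(0.1943)⁴ = 0.002792.
F_Y/F_S = (L_Y/L_S)/(d_Y/d_S)² = 0.002792/(2.00)² = 6.979×10^-4.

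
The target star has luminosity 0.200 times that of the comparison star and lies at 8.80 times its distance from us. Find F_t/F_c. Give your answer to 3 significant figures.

F = L/(4πd²), so F_t/F_c = (L_t/L_c) / (d_t/d_c)²
= 0.200 / (8.80)² = 0.200 / 77.44 = 0.002583.

0.00258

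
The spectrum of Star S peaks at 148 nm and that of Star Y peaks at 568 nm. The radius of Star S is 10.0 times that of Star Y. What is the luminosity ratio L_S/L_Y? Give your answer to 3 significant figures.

2.17×10^4

Wien's law gives T ∝ 1/λ_max, so T_S/T_Y = λ_Y/λ_S = 568/148 = 3.838.
Then L ∝ R²T⁴ gives L_S/L_Y = (10.0)² × (3.838)⁴ = 100.0 × 216.9 = 2.169×10^4.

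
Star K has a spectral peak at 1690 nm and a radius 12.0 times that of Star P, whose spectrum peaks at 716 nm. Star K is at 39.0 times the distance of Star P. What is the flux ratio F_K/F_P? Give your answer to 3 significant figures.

0.00305

Wien's law: T_K/T_P = λ_P/λ_K = 716/1690 = 0.4237.
L_K/L_P = (R_K/R_P)²(T_K/T_P)⁴ = (12.0)²(0.4237)⁴ = 4.639.
F_K/F_P = (L_K/L_P)/(d_K/d_P)² = 4.639/(39.0)² = 0.003050.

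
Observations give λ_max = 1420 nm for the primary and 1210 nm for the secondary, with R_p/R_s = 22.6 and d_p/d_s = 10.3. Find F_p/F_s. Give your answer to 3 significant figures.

2.54

Wien's law: T_p/T_s = λ_s/λ_p = 1210/1420 = 0.8521.
L_p/L_s = (R_p/R_s)²(T_p/T_s)⁴ = (22.6)²(0.8521)⁴ = 269.3.
F_p/F_s = (L_p/L_s)/(d_p/d_s)² = 269.3/(10.3)² = 2.538.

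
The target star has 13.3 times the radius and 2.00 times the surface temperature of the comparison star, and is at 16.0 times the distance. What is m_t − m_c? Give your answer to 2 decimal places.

-2.61

L_t/L_c = (13.3)²(2.00)⁴ = 2830.
F_t/F_c = (L_t/L_c)/(d_t/d_c)² = 2830/256.0 = 11.06.
m_t − m_c = −2.5 log₁₀(11.06) = -2.61.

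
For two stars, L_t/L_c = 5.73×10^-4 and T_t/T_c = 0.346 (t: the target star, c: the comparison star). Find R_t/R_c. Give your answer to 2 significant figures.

L ∝ R²T⁴ gives R ∝ √L / T², so
R_t/R_c = √(5.73×10^-4) / (0.346)² = 0.02394 / 0.1197 = 0.2000.

0.20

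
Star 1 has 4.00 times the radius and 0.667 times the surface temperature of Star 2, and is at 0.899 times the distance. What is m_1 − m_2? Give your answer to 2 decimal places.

L_1/L_2 = (4.00)²(0.667)⁴ = 3.167.
F_1/F_2 = (L_1/L_2)/(d_1/d_2)² = 3.167/0.8082 = 3.918.
m_1 − m_2 = −2.5 log₁₀(3.918) = -1.48.

-1.48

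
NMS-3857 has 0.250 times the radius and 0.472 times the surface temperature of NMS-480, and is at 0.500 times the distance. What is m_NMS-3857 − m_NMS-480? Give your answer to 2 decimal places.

4.77

L_NMS-3857/L_NMS-480 = (0.250)²(0.472)⁴ = 0.003102.
F_NMS-3857/F_NMS-480 = (L_NMS-3857/L_NMS-480)/(d_NMS-3857/d_NMS-480)² = 0.003102/0.2500 = 0.01241.
m_NMS-3857 − m_NMS-480 = −2.5 log₁₀(0.01241) = 4.77.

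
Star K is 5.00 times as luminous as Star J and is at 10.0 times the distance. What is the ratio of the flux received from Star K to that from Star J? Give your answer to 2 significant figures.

F = L/(4πd²), so F_K/F_J = (L_K/L_J) / (d_K/d_J)²
= 5.00 / (10.0)² = 5.00 / 100.0 = 0.05000.

0.050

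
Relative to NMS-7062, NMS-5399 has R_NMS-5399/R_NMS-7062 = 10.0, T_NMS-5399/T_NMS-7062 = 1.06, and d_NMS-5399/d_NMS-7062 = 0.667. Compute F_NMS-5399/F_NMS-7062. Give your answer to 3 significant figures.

L_NMS-5399/L_NMS-7062 = (R_NMS-5399/R_NMS-7062)²(T_NMS-5399/T_NMS-7062)⁴ = (10.0)² × (1.06)⁴ = 126.2.
F_NMS-5399/F_NMS-7062 = (L_NMS-5399/L_NMS-7062)/(d_NMS-5399/d_NMS-7062)² = 126.2 / (0.667)² = 283.8.

284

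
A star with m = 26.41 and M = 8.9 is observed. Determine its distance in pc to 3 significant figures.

3.18×10^4 pc

m − M = 5 log₁₀(d/10 pc)
26.41 − (8.9) = 17.51 = 5 log₁₀(d/10)
d = 10 × 10^(17.51/5) = 10 × 10^3.502 = 3.177×10^4 pc.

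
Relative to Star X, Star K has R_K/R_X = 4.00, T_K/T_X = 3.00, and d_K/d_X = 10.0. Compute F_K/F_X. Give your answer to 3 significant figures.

13.0

L_K/L_X = (R_K/R_X)²(T_K/T_X)⁴ = (4.00)² × (3.00)⁴ = 1296.
F_K/F_X = (L_K/L_X)/(d_K/d_X)² = 1296 / (10.0)² = 12.96.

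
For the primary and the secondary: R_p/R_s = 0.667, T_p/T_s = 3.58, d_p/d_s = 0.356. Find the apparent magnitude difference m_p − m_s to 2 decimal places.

L_p/L_s = (0.667)²(3.58)⁴ = 73.08.
F_p/F_s = (L_p/L_s)/(d_p/d_s)² = 73.08/0.1267 = 576.6.
m_p − m_s = −2.5 log₁₀(576.6) = -6.90.

-6.90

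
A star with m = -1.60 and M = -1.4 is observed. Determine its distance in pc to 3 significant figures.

m − M = 5 log₁₀(d/10 pc)
-1.60 − (-1.4) = -0.20 = 5 log₁₀(d/10)
d = 10 × 10^(-0.20/5) = 10 × 10^-0.040 = 9.120 pc.

9.12 pc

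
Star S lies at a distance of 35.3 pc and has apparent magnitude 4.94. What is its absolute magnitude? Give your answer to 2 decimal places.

M = m − 5 log₁₀(d/10 pc) = 4.94 − 5 log₁₀(35.3/10)
  = 4.94 − 5 × 0.548 = 4.94 − 2.74 = 2.20.

2.20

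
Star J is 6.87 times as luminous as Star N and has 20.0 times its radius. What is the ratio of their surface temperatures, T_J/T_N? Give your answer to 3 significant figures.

L ∝ R²T⁴ gives T ∝ (L/R²)^(1/4), so
T_J/T_N = (6.87 / 20.0²)^(1/4) = (0.01717)^(1/4) = 0.3620.

0.362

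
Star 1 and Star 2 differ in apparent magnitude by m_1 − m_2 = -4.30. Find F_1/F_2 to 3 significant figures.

52.5

F_1/F_2 = 10^(−(m_1 − m_2)/2.5) = 10^(4.30/2.5) = 10^1.720 = 52.48.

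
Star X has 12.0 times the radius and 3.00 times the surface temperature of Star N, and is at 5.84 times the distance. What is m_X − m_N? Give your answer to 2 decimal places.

-6.34

L_X/L_N = (12.0)²(3.00)⁴ = 1.166×10^4.
F_X/F_N = (L_X/L_N)/(d_X/d_N)² = 1.166×10^4/34.11 = 342.0.
m_X − m_N = −2.5 log₁₀(342.0) = -6.34.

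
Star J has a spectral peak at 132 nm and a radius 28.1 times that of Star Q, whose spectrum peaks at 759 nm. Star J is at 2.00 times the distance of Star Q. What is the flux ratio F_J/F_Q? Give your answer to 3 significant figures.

2.16×10^5

Wien's law: T_J/T_Q = λ_Q/λ_J = 759/132 = 5.750.
L_J/L_Q = (R_J/R_Q)²(T_J/T_Q)⁴ = (28.1)²(5.750)⁴ = 8.631×10^5.
F_J/F_Q = (L_J/L_Q)/(d_J/d_Q)² = 8.631×10^5/(2.00)² = 2.158×10^5.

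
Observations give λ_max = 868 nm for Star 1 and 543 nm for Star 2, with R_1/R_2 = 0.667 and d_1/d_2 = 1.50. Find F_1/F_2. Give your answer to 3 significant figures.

Wien's law: T_1/T_2 = λ_2/λ_1 = 543/868 = 0.6256.
L_1/L_2 = (R_1/R_2)²(T_1/T_2)⁴ = (0.667)²(0.6256)⁴ = 0.06814.
F_1/F_2 = (L_1/L_2)/(d_1/d_2)² = 0.06814/(1.50)² = 0.03028.

0.0303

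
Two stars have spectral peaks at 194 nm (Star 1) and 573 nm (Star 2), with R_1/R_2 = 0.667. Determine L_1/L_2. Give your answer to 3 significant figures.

33.9

Wien's law gives T ∝ 1/λ_max, so T_1/T_2 = λ_2/λ_1 = 573/194 = 2.954.
Then L ∝ R²T⁴ gives L_1/L_2 = (0.667)² × (2.954)⁴ = 0.4449 × 76.10 = 33.86.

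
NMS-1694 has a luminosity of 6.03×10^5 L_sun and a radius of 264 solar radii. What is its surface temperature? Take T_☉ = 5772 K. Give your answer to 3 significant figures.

9.90×10^3 K

T/T_☉ = (L/L_☉)^(1/4) / (R/R_☉)^(1/2)
T = 5772 × (6.03×10^5)^(1/4) / √(264) = 5772 × 27.87 / 16.25 = 9899 K.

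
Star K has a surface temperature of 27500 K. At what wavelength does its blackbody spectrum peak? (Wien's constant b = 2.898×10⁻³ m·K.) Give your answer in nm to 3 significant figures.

λ_max = b/T = 2.898×10⁻³ / 27500 = 1.05×10^-7 m = 105.4 nm.

105 nm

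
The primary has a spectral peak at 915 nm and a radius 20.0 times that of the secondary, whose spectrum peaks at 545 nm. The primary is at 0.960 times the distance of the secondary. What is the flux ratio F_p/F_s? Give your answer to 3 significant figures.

Wien's law: T_p/T_s = λ_s/λ_p = 545/915 = 0.5956.
L_p/L_s = (R_p/R_s)²(T_p/T_s)⁴ = (20.0)²(0.5956)⁴ = 50.35.
F_p/F_s = (L_p/L_s)/(d_p/d_s)² = 50.35/(0.960)² = 54.63.

54.6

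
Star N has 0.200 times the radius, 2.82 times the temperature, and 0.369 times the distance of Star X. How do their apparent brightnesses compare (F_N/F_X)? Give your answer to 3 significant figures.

L_N/L_X = (R_N/R_X)²(T_N/T_X)⁴ = (0.200)² × (2.82)⁴ = 2.530.
F_N/F_X = (L_N/L_X)/(d_N/d_X)² = 2.530 / (0.369)² = 18.58.

18.6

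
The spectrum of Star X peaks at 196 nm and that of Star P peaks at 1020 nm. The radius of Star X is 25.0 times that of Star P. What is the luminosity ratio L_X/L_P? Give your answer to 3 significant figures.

4.58×10^5

Wien's law gives T ∝ 1/λ_max, so T_X/T_P = λ_P/λ_X = 1020/196 = 5.204.
Then L ∝ R²T⁴ gives L_X/L_P = (25.0)² × (5.204)⁴ = 625.0 × 733.5 = 4.584×10^5.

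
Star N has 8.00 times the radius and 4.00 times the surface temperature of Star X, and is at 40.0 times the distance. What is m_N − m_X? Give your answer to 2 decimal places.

-2.53

L_N/L_X = (8.00)²(4.00)⁴ = 1.638×10^4.
F_N/F_X = (L_N/L_X)/(d_N/d_X)² = 1.638×10^4/1600 = 10.24.
m_N − m_X = −2.5 log₁₀(10.24) = -2.53.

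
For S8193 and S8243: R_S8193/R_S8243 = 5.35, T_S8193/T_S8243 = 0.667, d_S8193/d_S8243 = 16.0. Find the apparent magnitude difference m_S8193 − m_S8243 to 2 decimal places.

L_S8193/L_S8243 = (5.35)²(0.667)⁴ = 5.665.
F_S8193/F_S8243 = (L_S8193/L_S8243)/(d_S8193/d_S8243)² = 5.665/256.0 = 0.02213.
m_S8193 − m_S8243 = −2.5 log₁₀(0.02213) = 4.14.

4.14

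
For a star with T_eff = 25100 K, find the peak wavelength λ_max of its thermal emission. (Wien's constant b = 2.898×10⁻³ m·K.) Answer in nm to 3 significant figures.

115 nm

λ_max = b/T = 2.898×10⁻³ / 25100 = 1.15×10^-7 m = 115.5 nm.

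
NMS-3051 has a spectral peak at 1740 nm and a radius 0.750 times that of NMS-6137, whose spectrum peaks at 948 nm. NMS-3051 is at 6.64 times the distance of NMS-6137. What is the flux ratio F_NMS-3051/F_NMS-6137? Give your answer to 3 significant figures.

Wien's law: T_NMS-3051/T_NMS-6137 = λ_NMS-6137/λ_NMS-3051 = 948/1740 = 0.5448.
L_NMS-3051/L_NMS-6137 = (R_NMS-3051/R_NMS-6137)²(T_NMS-3051/T_NMS-6137)⁴ = (0.750)²(0.5448)⁴ = 0.04956.
F_NMS-3051/F_NMS-6137 = (L_NMS-3051/L_NMS-6137)/(d_NMS-3051/d_NMS-6137)² = 0.04956/(6.64)² = 0.001124.

0.00112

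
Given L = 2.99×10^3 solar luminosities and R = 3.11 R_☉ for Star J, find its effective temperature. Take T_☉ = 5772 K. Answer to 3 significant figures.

T/T_☉ = (L/L_☉)^(1/4) / (R/R_☉)^(1/2)
T = 5772 × (2.99×10^3)^(1/4) / √(3.11) = 5772 × 7.395 / 1.764 = 2.420×10^4 K.

2.42×10^4 K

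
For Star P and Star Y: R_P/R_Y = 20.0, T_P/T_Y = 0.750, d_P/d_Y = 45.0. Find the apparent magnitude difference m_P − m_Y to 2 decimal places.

3.01

L_P/L_Y = (20.0)²(0.750)⁴ = 126.6.
F_P/F_Y = (L_P/L_Y)/(d_P/d_Y)² = 126.6/2025 = 0.06250.
m_P − m_Y = −2.5 log₁₀(0.06250) = 3.01.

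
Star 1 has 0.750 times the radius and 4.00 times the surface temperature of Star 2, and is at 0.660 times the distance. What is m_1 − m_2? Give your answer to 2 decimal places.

-6.30

L_1/L_2 = (0.750)²(4.00)⁴ = 144.0.
F_1/F_2 = (L_1/L_2)/(d_1/d_2)² = 144.0/0.4356 = 330.6.
m_1 − m_2 = −2.5 log₁₀(330.6) = -6.30.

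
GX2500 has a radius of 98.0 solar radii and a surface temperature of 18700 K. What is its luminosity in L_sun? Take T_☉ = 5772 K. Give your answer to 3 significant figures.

1.06×10^6 L_sun

L/L_☉ = (R/R_☉)² (T/T_☉)⁴ = (98.0)² × (18700/5772)⁴
       = 9604 × (3.240)⁴ = 9604 × 110.2 = 1.058×10^6.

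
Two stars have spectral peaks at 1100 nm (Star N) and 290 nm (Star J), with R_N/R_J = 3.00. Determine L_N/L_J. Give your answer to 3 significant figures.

0.0435

Wien's law gives T ∝ 1/λ_max, so T_N/T_J = λ_J/λ_N = 290/1100 = 0.2636.
Then L ∝ R²T⁴ gives L_N/L_J = (3.00)² × (0.2636)⁴ = 9.000 × 0.004831 = 0.04348.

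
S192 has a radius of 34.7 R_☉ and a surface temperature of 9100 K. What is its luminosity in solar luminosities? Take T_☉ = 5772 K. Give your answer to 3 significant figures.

7.44×10^3 solar luminosities

L/L_☉ = (R/R_☉)² (T/T_☉)⁴ = (34.7)² × (9100/5772)⁴
       = 1204 × (1.577)⁴ = 1204 × 6.178 = 7439.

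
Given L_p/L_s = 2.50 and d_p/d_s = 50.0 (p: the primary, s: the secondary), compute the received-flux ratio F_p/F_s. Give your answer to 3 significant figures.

F = L/(4πd²), so F_p/F_s = (L_p/L_s) / (d_p/d_s)²
= 2.50 / (50.0)² = 2.50 / 2500 = 0.001000.

0.00100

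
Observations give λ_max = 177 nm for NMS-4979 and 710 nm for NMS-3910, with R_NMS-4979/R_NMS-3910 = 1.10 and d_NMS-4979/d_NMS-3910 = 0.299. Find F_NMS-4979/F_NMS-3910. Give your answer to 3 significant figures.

Wien's law: T_NMS-4979/T_NMS-3910 = λ_NMS-3910/λ_NMS-4979 = 710/177 = 4.011.
L_NMS-4979/L_NMS-3910 = (R_NMS-4979/R_NMS-3910)²(T_NMS-4979/T_NMS-3910)⁴ = (1.10)²(4.011)⁴ = 313.3.
F_NMS-4979/F_NMS-3910 = (L_NMS-4979/L_NMS-3910)/(d_NMS-4979/d_NMS-3910)² = 313.3/(0.299)² = 3504.

3.50×10^3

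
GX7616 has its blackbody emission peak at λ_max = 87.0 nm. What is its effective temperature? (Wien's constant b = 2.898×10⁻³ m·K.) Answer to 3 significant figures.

3.33×10^4 K

T = b/λ_max = 2.898×10⁻³ / (87.0×10⁻⁹) = 3.331×10^4 K.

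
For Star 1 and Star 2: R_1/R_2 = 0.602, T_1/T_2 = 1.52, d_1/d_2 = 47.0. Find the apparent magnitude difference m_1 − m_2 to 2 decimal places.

L_1/L_2 = (0.602)²(1.52)⁴ = 1.934.
F_1/F_2 = (L_1/L_2)/(d_1/d_2)² = 1.934/2209 = 8.757×10^-4.
m_1 − m_2 = −2.5 log₁₀(8.757×10^-4) = 7.64.

7.64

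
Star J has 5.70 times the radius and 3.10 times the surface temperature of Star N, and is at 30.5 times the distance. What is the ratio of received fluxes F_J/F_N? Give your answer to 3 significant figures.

L_J/L_N = (R_J/R_N)²(T_J/T_N)⁴ = (5.70)² × (3.10)⁴ = 3001.
F_J/F_N = (L_J/L_N)/(d_J/d_N)² = 3001 / (30.5)² = 3.225.

3.23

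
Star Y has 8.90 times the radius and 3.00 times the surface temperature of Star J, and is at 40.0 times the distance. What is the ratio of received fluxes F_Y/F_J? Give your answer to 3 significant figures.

4.01

L_Y/L_J = (R_Y/R_J)²(T_Y/T_J)⁴ = (8.90)² × (3.00)⁴ = 6416.
F_Y/F_J = (L_Y/L_J)/(d_Y/d_J)² = 6416 / (40.0)² = 4.010.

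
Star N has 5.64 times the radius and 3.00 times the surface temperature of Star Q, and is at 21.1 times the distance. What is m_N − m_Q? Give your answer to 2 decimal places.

L_N/L_Q = (5.64)²(3.00)⁴ = 2577.
F_N/F_Q = (L_N/L_Q)/(d_N/d_Q)² = 2577/445.2 = 5.787.
m_N − m_Q = −2.5 log₁₀(5.787) = -1.91.

-1.91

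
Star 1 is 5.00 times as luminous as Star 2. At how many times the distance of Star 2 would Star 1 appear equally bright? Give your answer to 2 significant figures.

Equal flux requires L_1/d_1² = L_2/d_2², so d_1/d_2 = √(L_1/L_2)
= √(5.00) = 2.236.

2.2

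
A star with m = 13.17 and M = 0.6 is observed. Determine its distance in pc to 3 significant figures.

3.27×10^3 pc

m − M = 5 log₁₀(d/10 pc)
13.17 − (0.6) = 12.57 = 5 log₁₀(d/10)
d = 10 × 10^(12.57/5) = 10 × 10^2.514 = 3266 pc.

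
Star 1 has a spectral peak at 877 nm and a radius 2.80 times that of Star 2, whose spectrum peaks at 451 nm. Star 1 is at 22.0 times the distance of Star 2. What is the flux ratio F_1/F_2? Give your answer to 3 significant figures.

Wien's law: T_1/T_2 = λ_2/λ_1 = 451/877 = 0.5143.
L_1/L_2 = (R_1/R_2)²(T_1/T_2)⁴ = (2.80)²(0.5143)⁴ = 0.5483.
F_1/F_2 = (L_1/L_2)/(d_1/d_2)² = 0.5483/(22.0)² = 0.001133.

0.00113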